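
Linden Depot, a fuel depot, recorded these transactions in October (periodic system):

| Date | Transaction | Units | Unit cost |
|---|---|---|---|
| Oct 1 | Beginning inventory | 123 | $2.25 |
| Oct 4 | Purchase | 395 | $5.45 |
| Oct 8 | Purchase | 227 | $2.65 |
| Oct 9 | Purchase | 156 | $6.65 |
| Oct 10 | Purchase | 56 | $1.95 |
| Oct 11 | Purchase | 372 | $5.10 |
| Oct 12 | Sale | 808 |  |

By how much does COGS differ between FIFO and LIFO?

FIFO COGS: 123 @ $2.25 + 395 @ $5.45 + 227 @ $2.65 + 63 @ $6.65 = $3,450.00
LIFO COGS: 372 @ $5.10 + 56 @ $1.95 + 156 @ $6.65 + 224 @ $2.65 = $3,637.40
Difference = |$3,450.00 − $3,637.40| = $187.40

$187.40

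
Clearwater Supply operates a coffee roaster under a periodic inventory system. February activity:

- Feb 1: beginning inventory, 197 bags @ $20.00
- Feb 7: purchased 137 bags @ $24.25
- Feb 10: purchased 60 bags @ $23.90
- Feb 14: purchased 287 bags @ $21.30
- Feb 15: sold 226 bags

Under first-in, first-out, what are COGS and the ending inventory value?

COGS = $4,643.25; ending inventory = $10,166.10

Feb 15, 226 sold [FIFO — oldest first]: 197 @ $20.00 + 29 @ $24.25 = $4,643.25
Ending inventory: 108 @ $24.25 + 60 @ $23.90 + 287 @ $21.30 = $10,166.10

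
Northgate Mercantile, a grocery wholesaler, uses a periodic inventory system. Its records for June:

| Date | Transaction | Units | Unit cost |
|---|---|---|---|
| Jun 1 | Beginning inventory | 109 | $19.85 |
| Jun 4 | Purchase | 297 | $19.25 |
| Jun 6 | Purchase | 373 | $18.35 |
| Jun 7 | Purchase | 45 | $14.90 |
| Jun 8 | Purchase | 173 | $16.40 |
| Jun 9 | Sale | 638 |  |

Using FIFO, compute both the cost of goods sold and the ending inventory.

COGS = $12,138.10; ending inventory = $6,095.05

Jun 9, 638 sold [FIFO — oldest first]: 109 @ $19.85 + 297 @ $19.25 + 232 @ $18.35 = $12,138.10
Ending inventory: 141 @ $18.35 + 45 @ $14.90 + 173 @ $16.40 = $6,095.05
Check: goods available $18,233.15 = COGS $12,138.10 + ending $6,095.05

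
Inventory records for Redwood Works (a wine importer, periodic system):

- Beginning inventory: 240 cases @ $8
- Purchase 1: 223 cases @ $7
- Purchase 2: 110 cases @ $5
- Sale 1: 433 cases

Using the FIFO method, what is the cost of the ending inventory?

Sale 1 (433) [FIFO — oldest first]: 240 @ $8 + 193 @ $7 = $3,271
Ending inventory: 30 @ $7 + 110 @ $5 = $760
Check: goods available $4,031 = COGS $3,271 + ending $760

Ending inventory = $760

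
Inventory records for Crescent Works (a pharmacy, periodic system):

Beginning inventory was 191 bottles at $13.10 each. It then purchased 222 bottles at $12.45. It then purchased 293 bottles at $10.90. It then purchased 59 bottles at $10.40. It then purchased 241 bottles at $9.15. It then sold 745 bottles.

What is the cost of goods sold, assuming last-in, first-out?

COGS = $7,904.85

Sale 1 (745) [LIFO — newest first]: 241 @ $9.15 + 59 @ $10.40 + 293 @ $10.90 + 152 @ $12.45 = $7,904.85
Ending inventory: 191 @ $13.10 + 70 @ $12.45 = $3,373.60
Check: goods available $11,278.45 = COGS $7,904.85 + ending $3,373.60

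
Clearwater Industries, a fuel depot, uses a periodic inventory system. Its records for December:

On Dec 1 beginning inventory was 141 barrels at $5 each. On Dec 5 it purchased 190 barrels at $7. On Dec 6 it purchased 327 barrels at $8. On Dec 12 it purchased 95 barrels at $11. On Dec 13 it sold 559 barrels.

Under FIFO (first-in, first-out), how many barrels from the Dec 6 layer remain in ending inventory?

99

Dec 13, 559 sold [FIFO — oldest first]: 141 @ $5 + 190 @ $7 + 228 @ $8 = $3,859
Ending inventory: 99 @ $8 + 95 @ $11 = $1,837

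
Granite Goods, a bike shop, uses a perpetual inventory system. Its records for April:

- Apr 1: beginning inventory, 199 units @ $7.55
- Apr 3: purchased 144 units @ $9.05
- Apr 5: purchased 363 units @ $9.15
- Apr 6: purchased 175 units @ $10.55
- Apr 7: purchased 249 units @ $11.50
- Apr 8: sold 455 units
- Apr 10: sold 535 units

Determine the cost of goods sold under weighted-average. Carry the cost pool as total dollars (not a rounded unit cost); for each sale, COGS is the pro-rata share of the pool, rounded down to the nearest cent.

COGS = $9,494.23

After Apr 1: 199 on hand, pool $1,502.45 (≈ $7.5500 each)
After Apr 3: 343 on hand, pool $2,805.65 (≈ $8.1797 each)
After Apr 5: 706 on hand, pool $6,127.10 (≈ $8.6786 each)
After Apr 6: 881 on hand, pool $7,973.35 (≈ $9.0503 each)
After Apr 7: 1130 on hand, pool $10,836.85 (≈ $9.5901 each)
Apr 8, sell 455: 455/1130 × $10,836.85 → $4,363.51
Apr 10, sell 535: 535/675 × $6,473.34 → $5,130.72
Total COGS = $4,363.51 + $5,130.72 = $9,494.23
Ending inventory (cost pool remaining) = $1,342.62
Check: goods available $10,836.85 = COGS $9,494.23 + ending $1,342.62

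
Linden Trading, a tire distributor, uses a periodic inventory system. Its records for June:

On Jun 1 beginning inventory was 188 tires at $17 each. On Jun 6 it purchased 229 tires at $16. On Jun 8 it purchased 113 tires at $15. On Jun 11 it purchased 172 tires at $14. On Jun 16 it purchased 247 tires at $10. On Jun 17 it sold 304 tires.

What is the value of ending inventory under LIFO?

Jun 17, 304 sold [LIFO — newest first]: 247 @ $10 + 57 @ $14 = $3,268
Ending inventory: 188 @ $17 + 229 @ $16 + 113 @ $15 + 115 @ $14 = $10,165

Ending inventory = $10,165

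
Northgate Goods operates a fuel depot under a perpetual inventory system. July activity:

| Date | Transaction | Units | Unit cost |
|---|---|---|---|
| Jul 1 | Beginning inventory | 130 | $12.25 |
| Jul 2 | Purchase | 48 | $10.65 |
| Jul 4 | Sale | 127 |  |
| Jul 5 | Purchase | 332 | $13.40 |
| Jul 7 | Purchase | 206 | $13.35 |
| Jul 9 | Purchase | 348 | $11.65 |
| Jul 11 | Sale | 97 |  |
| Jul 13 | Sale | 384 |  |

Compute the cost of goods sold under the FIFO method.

COGS = $7,860.80

Jul 4, 127 sold [FIFO — oldest first]: 127 @ $12.25 = $1,555.75
Jul 11, 97 sold [FIFO — oldest first]: 3 @ $12.25 + 48 @ $10.65 + 46 @ $13.40 = $1,164.35
Jul 13, 384 sold [FIFO — oldest first]: 286 @ $13.40 + 98 @ $13.35 = $5,140.70
Total COGS = $1,555.75 + $1,164.35 + $5,140.70 = $7,860.80
Ending inventory: 108 @ $13.35 + 348 @ $11.65 = $5,496.00
Check: goods available $13,356.80 = COGS $7,860.80 + ending $5,496.00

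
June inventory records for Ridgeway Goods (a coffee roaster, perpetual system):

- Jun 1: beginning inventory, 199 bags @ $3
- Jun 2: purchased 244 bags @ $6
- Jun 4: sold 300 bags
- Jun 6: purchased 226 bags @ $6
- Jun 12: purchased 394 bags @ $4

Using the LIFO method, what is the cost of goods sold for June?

COGS = $1,632

Jun 4, 300 sold [LIFO — newest first]: 244 @ $6 + 56 @ $3 = $1,632
Ending inventory: 143 @ $3 + 226 @ $6 + 394 @ $4 = $3,361
Check: goods available $4,993 = COGS $1,632 + ending $3,361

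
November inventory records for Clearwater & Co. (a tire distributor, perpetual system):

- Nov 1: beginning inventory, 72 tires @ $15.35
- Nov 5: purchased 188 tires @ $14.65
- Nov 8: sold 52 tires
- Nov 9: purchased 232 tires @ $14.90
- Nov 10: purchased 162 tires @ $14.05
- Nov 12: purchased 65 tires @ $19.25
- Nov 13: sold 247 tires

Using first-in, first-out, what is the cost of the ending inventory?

Ending inventory = $6,403.05

Nov 8, 52 sold [FIFO — oldest first]: 52 @ $15.35 = $798.20
Nov 13, 247 sold [FIFO — oldest first]: 20 @ $15.35 + 188 @ $14.65 + 39 @ $14.90 = $3,642.30
Total COGS = $798.20 + $3,642.30 = $4,440.50
Ending inventory: 193 @ $14.90 + 162 @ $14.05 + 65 @ $19.25 = $6,403.05
Check: goods available $10,843.55 = COGS $4,440.50 + ending $6,403.05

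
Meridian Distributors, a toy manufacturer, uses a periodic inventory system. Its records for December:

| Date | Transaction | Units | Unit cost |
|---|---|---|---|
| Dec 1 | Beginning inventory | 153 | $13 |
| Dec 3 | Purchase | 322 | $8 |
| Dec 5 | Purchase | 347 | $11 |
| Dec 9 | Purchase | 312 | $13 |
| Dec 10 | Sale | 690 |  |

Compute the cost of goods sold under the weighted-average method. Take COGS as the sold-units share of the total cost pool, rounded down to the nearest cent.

COGS = $7,568.09

Dec 10, sell 690: 690/1134 × $12,438.00 → $7,568.09
Ending inventory (cost pool remaining) = $4,869.91
Check: goods available $12,438.00 = COGS $7,568.09 + ending $4,869.91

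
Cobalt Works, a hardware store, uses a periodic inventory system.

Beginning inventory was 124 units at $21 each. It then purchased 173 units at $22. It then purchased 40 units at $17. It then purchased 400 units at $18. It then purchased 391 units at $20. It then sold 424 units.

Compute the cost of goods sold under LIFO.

Sale 1 (424) [LIFO — newest first]: 391 @ $20 + 33 @ $18 = $8,414
Ending inventory: 124 @ $21 + 173 @ $22 + 40 @ $17 + 367 @ $18 = $13,696
Check: goods available $22,110 = COGS $8,414 + ending $13,696

COGS = $8,414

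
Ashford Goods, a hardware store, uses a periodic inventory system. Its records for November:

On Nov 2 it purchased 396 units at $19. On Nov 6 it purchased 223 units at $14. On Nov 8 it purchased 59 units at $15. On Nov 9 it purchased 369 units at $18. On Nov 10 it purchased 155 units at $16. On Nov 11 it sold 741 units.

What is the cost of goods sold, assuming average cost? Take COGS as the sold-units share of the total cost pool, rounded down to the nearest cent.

Nov 11, sell 741: 741/1202 × $20,653.00 → $12,732.00
Ending inventory (cost pool remaining) = $7,921.00

COGS = $12,732.00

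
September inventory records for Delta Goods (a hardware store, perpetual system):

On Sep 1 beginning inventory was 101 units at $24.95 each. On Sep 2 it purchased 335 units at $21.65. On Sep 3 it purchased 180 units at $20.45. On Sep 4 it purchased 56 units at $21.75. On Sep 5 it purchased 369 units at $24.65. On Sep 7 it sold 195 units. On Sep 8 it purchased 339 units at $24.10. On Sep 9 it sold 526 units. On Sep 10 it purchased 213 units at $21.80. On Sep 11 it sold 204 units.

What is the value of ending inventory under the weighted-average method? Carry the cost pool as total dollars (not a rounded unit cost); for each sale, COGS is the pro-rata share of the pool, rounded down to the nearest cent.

Ending inventory = $15,266.33

After Sep 1: 101 on hand, pool $2,519.95 (≈ $24.9500 each)
After Sep 2: 436 on hand, pool $9,772.70 (≈ $22.4144 each)
After Sep 3: 616 on hand, pool $13,453.70 (≈ $21.8404 each)
After Sep 4: 672 on hand, pool $14,671.70 (≈ $21.8329 each)
After Sep 5: 1041 on hand, pool $23,767.55 (≈ $22.8315 each)
Sep 7, sell 195: 195/1041 × $23,767.55 → $4,452.13
After Sep 8: 1185 on hand, pool $27,485.32 (≈ $23.1944 each)
Sep 9, sell 526: 526/1185 × $27,485.32 → $12,200.23
After Sep 10: 872 on hand, pool $19,928.49 (≈ $22.8538 each)
Sep 11, sell 204: 204/872 × $19,928.49 → $4,662.16
Total COGS = $4,452.13 + $12,200.23 + $4,662.16 = $21,314.52
Ending inventory (cost pool remaining) = $15,266.33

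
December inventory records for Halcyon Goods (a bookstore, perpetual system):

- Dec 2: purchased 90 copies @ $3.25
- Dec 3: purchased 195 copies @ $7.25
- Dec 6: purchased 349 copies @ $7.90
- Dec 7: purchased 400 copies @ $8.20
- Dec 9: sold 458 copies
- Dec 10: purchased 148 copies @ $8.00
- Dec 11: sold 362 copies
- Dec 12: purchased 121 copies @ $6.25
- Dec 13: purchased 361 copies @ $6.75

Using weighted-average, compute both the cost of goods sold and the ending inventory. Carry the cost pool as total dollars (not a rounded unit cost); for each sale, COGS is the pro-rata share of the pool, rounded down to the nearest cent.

COGS = $6,178.59; ending inventory = $5,941.76

After Dec 2: 90 on hand, pool $292.50 (≈ $3.2500 each)
After Dec 3: 285 on hand, pool $1,706.25 (≈ $5.9868 each)
After Dec 6: 634 on hand, pool $4,463.35 (≈ $7.0400 each)
After Dec 7: 1034 on hand, pool $7,743.35 (≈ $7.4887 each)
Dec 9, sell 458: 458/1034 × $7,743.35 → $3,429.83
After Dec 10: 724 on hand, pool $5,497.52 (≈ $7.5933 each)
Dec 11, sell 362: 362/724 × $5,497.52 → $2,748.76
After Dec 12: 483 on hand, pool $3,505.01 (≈ $7.2567 each)
After Dec 13: 844 on hand, pool $5,941.76 (≈ $7.0400 each)
Total COGS = $3,429.83 + $2,748.76 = $6,178.59
Ending inventory (cost pool remaining) = $5,941.76
Check: goods available $12,120.35 = COGS $6,178.59 + ending $5,941.76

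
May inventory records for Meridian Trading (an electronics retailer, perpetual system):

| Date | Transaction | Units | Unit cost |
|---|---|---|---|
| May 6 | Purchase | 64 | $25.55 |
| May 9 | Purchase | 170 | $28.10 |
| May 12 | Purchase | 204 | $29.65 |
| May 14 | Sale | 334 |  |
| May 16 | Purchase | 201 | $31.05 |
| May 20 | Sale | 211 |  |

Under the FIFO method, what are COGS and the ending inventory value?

May 14, 334 sold [FIFO — oldest first]: 64 @ $25.55 + 170 @ $28.10 + 100 @ $29.65 = $9,377.20
May 20, 211 sold [FIFO — oldest first]: 104 @ $29.65 + 107 @ $31.05 = $6,405.95
Total COGS = $9,377.20 + $6,405.95 = $15,783.15
Ending inventory: 94 @ $31.05 = $2,918.70

COGS = $15,783.15; ending inventory = $2,918.70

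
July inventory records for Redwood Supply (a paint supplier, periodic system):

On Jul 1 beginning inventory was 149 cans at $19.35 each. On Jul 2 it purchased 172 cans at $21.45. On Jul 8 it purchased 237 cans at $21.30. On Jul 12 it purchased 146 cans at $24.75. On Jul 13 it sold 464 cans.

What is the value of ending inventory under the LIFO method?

Ending inventory = $4,835.10

Jul 13, 464 sold [LIFO — newest first]: 146 @ $24.75 + 237 @ $21.30 + 81 @ $21.45 = $10,399.05
Ending inventory: 149 @ $19.35 + 91 @ $21.45 = $4,835.10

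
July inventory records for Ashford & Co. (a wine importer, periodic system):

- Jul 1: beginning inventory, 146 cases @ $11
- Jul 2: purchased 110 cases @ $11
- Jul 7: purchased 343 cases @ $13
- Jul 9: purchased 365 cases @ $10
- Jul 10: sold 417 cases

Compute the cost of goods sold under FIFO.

Jul 10, 417 sold [FIFO — oldest first]: 146 @ $11 + 110 @ $11 + 161 @ $13 = $4,909
Ending inventory: 182 @ $13 + 365 @ $10 = $6,016
Check: goods available $10,925 = COGS $4,909 + ending $6,016

COGS = $4,909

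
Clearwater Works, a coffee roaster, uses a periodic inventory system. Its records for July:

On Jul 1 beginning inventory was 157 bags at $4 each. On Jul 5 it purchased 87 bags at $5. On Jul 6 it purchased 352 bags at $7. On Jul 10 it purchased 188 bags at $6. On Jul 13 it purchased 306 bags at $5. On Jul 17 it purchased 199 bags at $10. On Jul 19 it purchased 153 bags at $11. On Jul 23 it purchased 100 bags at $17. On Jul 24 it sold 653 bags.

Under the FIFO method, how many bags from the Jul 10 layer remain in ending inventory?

131

Jul 24, 653 sold [FIFO — oldest first]: 157 @ $4 + 87 @ $5 + 352 @ $7 + 57 @ $6 = $3,869
Ending inventory: 131 @ $6 + 306 @ $5 + 199 @ $10 + 153 @ $11 + 100 @ $17 = $7,689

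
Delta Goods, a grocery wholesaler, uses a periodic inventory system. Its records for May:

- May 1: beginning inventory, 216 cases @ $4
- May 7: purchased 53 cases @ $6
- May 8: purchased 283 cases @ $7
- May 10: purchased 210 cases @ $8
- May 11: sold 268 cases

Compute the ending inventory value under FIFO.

Ending inventory = $3,667

May 11, 268 sold [FIFO — oldest first]: 216 @ $4 + 52 @ $6 = $1,176
Ending inventory: 1 @ $6 + 283 @ $7 + 210 @ $8 = $3,667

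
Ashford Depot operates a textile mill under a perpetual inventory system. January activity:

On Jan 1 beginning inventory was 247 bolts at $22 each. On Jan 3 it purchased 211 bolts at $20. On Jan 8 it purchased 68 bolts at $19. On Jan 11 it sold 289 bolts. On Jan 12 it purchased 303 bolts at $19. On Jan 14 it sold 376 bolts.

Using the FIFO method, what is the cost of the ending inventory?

Jan 11, 289 sold [FIFO — oldest first]: 247 @ $22 + 42 @ $20 = $6,274
Jan 14, 376 sold [FIFO — oldest first]: 169 @ $20 + 68 @ $19 + 139 @ $19 = $7,313
Total COGS = $6,274 + $7,313 = $13,587
Ending inventory: 164 @ $19 = $3,116

Ending inventory = $3,116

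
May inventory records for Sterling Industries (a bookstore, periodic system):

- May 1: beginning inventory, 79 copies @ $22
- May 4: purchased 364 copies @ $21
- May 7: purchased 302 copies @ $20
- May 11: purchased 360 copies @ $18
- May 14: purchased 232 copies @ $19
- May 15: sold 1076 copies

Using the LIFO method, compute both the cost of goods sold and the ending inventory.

May 15, 1076 sold [LIFO — newest first]: 232 @ $19 + 360 @ $18 + 302 @ $20 + 182 @ $21 = $20,750
Ending inventory: 79 @ $22 + 182 @ $21 = $5,560
Check: goods available $26,310 = COGS $20,750 + ending $5,560

COGS = $20,750; ending inventory = $5,560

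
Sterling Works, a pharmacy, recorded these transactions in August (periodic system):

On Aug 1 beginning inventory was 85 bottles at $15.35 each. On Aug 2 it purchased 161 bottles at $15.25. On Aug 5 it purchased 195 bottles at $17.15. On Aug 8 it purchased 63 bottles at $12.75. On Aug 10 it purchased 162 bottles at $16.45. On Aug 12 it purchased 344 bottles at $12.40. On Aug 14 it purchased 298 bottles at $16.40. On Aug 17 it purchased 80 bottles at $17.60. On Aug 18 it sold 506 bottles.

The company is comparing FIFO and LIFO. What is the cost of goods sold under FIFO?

FIFO COGS: 85 @ $15.35 + 161 @ $15.25 + 195 @ $17.15 + 63 @ $12.75 + 2 @ $16.45 = $7,940.40
LIFO COGS: 80 @ $17.60 + 298 @ $16.40 + 128 @ $12.40 = $7,882.40

COGS = $7,940.40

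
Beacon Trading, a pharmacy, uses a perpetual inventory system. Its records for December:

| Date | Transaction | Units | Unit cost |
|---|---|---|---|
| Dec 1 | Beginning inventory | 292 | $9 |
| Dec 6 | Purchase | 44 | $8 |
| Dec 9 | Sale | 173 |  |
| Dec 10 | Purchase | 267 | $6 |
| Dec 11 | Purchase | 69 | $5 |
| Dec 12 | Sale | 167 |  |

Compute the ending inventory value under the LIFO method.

Ending inventory = $2,481

Dec 9, 173 sold [LIFO — newest first]: 44 @ $8 + 129 @ $9 = $1,513
Dec 12, 167 sold [LIFO — newest first]: 69 @ $5 + 98 @ $6 = $933
Total COGS = $1,513 + $933 = $2,446
Ending inventory: 163 @ $9 + 169 @ $6 = $2,481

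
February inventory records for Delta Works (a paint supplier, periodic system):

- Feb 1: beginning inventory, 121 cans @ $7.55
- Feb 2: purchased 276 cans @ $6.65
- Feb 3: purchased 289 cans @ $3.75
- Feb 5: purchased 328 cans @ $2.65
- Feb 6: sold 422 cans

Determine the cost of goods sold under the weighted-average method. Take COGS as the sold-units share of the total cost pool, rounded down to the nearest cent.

COGS = $1,956.80

Feb 6, sell 422: 422/1014 × $4,701.90 → $1,956.80
Ending inventory (cost pool remaining) = $2,745.10
Check: goods available $4,701.90 = COGS $1,956.80 + ending $2,745.10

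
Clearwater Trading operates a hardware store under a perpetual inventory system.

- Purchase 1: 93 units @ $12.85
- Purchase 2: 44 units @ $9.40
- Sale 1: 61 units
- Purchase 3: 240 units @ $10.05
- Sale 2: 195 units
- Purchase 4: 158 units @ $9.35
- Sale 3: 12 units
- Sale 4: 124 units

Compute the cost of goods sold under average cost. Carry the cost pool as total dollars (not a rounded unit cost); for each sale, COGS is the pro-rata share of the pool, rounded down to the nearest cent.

COGS = $4,092.24

After Purchase 1: 93 on hand, pool $1,195.05 (≈ $12.8500 each)
After Purchase 2: 137 on hand, pool $1,608.65 (≈ $11.7420 each)
Sale 1, sell 61: 61/137 × $1,608.65 → $716.26
After Purchase 3: 316 on hand, pool $3,304.39 (≈ $10.4569 each)
Sale 2, sell 195: 195/316 × $3,304.39 → $2,039.10
After Purchase 4: 279 on hand, pool $2,742.59 (≈ $9.8301 each)
Sale 3, sell 12: 12/279 × $2,742.59 → $117.96
Sale 4, sell 124: 124/267 × $2,624.63 → $1,218.92
Total COGS = $716.26 + $2,039.10 + $117.96 + $1,218.92 = $4,092.24
Ending inventory (cost pool remaining) = $1,405.71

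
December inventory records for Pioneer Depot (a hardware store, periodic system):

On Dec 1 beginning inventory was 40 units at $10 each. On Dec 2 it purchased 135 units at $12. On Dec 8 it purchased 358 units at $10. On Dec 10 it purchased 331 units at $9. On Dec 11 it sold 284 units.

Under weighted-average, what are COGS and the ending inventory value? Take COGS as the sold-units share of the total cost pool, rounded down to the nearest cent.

COGS = $2,819.94; ending inventory = $5,759.06

Dec 11, sell 284: 284/864 × $8,579.00 → $2,819.94
Ending inventory (cost pool remaining) = $5,759.06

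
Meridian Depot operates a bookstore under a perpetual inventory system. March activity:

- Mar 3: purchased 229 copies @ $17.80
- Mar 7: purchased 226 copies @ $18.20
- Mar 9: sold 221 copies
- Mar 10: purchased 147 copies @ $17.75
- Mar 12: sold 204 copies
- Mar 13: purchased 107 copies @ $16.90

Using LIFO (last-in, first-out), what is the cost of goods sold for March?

Mar 9, 221 sold [LIFO — newest first]: 221 @ $18.20 = $4,022.20
Mar 12, 204 sold [LIFO — newest first]: 147 @ $17.75 + 5 @ $18.20 + 52 @ $17.80 = $3,625.85
Total COGS = $4,022.20 + $3,625.85 = $7,648.05
Ending inventory: 177 @ $17.80 + 107 @ $16.90 = $4,958.90

COGS = $7,648.05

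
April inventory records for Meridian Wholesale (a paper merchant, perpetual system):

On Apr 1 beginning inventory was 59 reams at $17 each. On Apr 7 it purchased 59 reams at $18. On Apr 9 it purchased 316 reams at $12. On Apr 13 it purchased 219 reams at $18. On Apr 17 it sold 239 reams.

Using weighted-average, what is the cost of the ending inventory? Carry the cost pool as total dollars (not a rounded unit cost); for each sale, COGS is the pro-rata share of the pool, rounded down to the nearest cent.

After Apr 1: 59 on hand, pool $1,003.00 (≈ $17.0000 each)
After Apr 7: 118 on hand, pool $2,065.00 (≈ $17.5000 each)
After Apr 9: 434 on hand, pool $5,857.00 (≈ $13.4954 each)
After Apr 13: 653 on hand, pool $9,799.00 (≈ $15.0061 each)
Apr 17, sell 239: 239/653 × $9,799.00 → $3,586.46
Ending inventory (cost pool remaining) = $6,212.54
Check: goods available $9,799.00 = COGS $3,586.46 + ending $6,212.54

Ending inventory = $6,212.54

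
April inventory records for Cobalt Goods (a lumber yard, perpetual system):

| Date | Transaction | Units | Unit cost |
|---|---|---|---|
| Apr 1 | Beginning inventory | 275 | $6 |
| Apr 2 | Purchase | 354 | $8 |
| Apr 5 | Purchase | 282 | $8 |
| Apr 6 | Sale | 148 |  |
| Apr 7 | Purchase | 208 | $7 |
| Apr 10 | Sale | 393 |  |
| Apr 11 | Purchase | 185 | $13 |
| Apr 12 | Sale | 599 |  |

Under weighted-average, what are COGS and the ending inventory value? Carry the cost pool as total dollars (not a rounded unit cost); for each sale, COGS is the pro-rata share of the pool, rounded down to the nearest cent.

COGS = $9,173.72; ending inventory = $1,425.28

After Apr 1: 275 on hand, pool $1,650.00 (≈ $6.0000 each)
After Apr 2: 629 on hand, pool $4,482.00 (≈ $7.1256 each)
After Apr 5: 911 on hand, pool $6,738.00 (≈ $7.3963 each)
Apr 6, sell 148: 148/911 × $6,738.00 → $1,094.64
After Apr 7: 971 on hand, pool $7,099.36 (≈ $7.3114 each)
Apr 10, sell 393: 393/971 × $7,099.36 → $2,873.37
After Apr 11: 763 on hand, pool $6,630.99 (≈ $8.6907 each)
Apr 12, sell 599: 599/763 × $6,630.99 → $5,205.71
Total COGS = $1,094.64 + $2,873.37 + $5,205.71 = $9,173.72
Ending inventory (cost pool remaining) = $1,425.28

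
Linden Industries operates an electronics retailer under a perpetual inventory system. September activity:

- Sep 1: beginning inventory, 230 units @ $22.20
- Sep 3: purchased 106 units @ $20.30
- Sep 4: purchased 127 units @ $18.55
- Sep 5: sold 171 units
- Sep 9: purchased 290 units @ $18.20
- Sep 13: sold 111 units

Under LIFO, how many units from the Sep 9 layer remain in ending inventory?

179

Sep 5, 171 sold [LIFO — newest first]: 127 @ $18.55 + 44 @ $20.30 = $3,249.05
Sep 13, 111 sold [LIFO — newest first]: 111 @ $18.20 = $2,020.20
Total COGS = $3,249.05 + $2,020.20 = $5,269.25
Ending inventory: 230 @ $22.20 + 62 @ $20.30 + 179 @ $18.20 = $9,622.40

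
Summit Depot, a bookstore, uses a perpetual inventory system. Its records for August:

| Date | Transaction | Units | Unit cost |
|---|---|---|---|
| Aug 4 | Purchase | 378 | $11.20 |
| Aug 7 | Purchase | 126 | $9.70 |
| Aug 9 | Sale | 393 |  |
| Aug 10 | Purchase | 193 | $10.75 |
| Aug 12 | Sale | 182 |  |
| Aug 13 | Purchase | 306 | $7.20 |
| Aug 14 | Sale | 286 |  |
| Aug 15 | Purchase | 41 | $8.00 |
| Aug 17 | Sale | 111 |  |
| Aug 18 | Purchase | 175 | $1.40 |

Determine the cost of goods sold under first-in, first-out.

COGS = $9,510.55

Aug 9, 393 sold [FIFO — oldest first]: 378 @ $11.20 + 15 @ $9.70 = $4,379.10
Aug 12, 182 sold [FIFO — oldest first]: 111 @ $9.70 + 71 @ $10.75 = $1,839.95
Aug 14, 286 sold [FIFO — oldest first]: 122 @ $10.75 + 164 @ $7.20 = $2,492.30
Aug 17, 111 sold [FIFO — oldest first]: 111 @ $7.20 = $799.20
Total COGS = $4,379.10 + $1,839.95 + $2,492.30 + $799.20 = $9,510.55
Ending inventory: 31 @ $7.20 + 41 @ $8.00 + 175 @ $1.40 = $796.20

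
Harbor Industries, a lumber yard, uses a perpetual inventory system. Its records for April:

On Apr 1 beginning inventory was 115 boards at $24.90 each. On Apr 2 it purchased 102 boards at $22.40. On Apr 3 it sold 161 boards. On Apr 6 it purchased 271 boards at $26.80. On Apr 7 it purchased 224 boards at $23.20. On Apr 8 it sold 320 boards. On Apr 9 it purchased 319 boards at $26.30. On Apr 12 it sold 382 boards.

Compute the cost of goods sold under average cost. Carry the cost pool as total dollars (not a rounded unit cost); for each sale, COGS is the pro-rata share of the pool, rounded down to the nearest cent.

COGS = $21,669.23

After Apr 1: 115 on hand, pool $2,863.50 (≈ $24.9000 each)
After Apr 2: 217 on hand, pool $5,148.30 (≈ $23.7249 each)
Apr 3, sell 161: 161/217 × $5,148.30 → $3,819.70
After Apr 6: 327 on hand, pool $8,591.40 (≈ $26.2734 each)
After Apr 7: 551 on hand, pool $13,788.20 (≈ $25.0240 each)
Apr 8, sell 320: 320/551 × $13,788.20 → $8,007.66
After Apr 9: 550 on hand, pool $14,170.24 (≈ $25.7641 each)
Apr 12, sell 382: 382/550 × $14,170.24 → $9,841.87
Total COGS = $3,819.70 + $8,007.66 + $9,841.87 = $21,669.23
Ending inventory (cost pool remaining) = $4,328.37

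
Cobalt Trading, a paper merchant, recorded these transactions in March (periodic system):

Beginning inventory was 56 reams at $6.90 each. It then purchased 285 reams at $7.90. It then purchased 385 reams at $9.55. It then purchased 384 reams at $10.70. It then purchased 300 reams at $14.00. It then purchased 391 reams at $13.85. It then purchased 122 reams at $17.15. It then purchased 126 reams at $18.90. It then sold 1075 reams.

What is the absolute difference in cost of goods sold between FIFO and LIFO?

FIFO COGS: 56 @ $6.90 + 285 @ $7.90 + 385 @ $9.55 + 349 @ $10.70 = $10,048.95
LIFO COGS: 126 @ $18.90 + 122 @ $17.15 + 391 @ $13.85 + 300 @ $14.00 + 136 @ $10.70 = $15,544.25
Difference = |$10,048.95 − $15,544.25| = $5,495.30

$5,495.30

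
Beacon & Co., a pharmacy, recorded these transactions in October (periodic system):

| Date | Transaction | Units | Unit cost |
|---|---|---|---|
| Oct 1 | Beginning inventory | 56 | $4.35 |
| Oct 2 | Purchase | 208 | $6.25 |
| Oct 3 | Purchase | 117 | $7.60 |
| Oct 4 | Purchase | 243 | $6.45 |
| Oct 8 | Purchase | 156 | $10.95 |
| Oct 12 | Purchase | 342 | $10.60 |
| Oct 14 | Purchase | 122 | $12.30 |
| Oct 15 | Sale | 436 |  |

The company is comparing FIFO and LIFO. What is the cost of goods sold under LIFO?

FIFO COGS: 56 @ $4.35 + 208 @ $6.25 + 117 @ $7.60 + 55 @ $6.45 = $2,787.55
LIFO COGS: 122 @ $12.30 + 314 @ $10.60 = $4,829.00

COGS = $4,829.00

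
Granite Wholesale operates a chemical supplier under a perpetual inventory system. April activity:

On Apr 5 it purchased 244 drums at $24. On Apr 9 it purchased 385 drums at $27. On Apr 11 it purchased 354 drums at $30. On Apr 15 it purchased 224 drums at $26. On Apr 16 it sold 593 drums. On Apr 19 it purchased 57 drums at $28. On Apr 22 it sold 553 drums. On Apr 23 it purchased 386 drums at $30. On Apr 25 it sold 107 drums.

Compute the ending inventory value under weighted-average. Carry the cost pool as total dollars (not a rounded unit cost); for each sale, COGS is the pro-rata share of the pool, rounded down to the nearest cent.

After Apr 5: 244 on hand, pool $5,856.00 (≈ $24.0000 each)
After Apr 9: 629 on hand, pool $16,251.00 (≈ $25.8362 each)
After Apr 11: 983 on hand, pool $26,871.00 (≈ $27.3357 each)
After Apr 15: 1207 on hand, pool $32,695.00 (≈ $27.0878 each)
Apr 16, sell 593: 593/1207 × $32,695.00 → $16,063.07
After Apr 19: 671 on hand, pool $18,227.93 (≈ $27.1653 each)
Apr 22, sell 553: 553/671 × $18,227.93 → $15,022.42
After Apr 23: 504 on hand, pool $14,785.51 (≈ $29.3363 each)
Apr 25, sell 107: 107/504 × $14,785.51 → $3,138.98
Total COGS = $16,063.07 + $15,022.42 + $3,138.98 = $34,224.47
Ending inventory (cost pool remaining) = $11,646.53

Ending inventory = $11,646.53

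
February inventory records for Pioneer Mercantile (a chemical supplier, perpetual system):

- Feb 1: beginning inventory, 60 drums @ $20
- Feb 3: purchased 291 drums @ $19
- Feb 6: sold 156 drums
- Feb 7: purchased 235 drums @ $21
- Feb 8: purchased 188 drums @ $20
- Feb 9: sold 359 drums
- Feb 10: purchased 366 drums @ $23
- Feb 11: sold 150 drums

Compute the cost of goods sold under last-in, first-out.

COGS = $13,765

Feb 6, 156 sold [LIFO — newest first]: 156 @ $19 = $2,964
Feb 9, 359 sold [LIFO — newest first]: 188 @ $20 + 171 @ $21 = $7,351
Feb 11, 150 sold [LIFO — newest first]: 150 @ $23 = $3,450
Total COGS = $2,964 + $7,351 + $3,450 = $13,765
Ending inventory: 60 @ $20 + 135 @ $19 + 64 @ $21 + 216 @ $23 = $10,077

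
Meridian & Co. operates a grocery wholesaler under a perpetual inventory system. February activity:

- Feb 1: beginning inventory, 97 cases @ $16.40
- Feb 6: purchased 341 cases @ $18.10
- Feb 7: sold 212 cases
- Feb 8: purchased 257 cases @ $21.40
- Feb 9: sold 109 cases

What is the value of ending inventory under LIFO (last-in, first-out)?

Ending inventory = $7,092.90

Feb 7, 212 sold [LIFO — newest first]: 212 @ $18.10 = $3,837.20
Feb 9, 109 sold [LIFO — newest first]: 109 @ $21.40 = $2,332.60
Total COGS = $3,837.20 + $2,332.60 = $6,169.80
Ending inventory: 97 @ $16.40 + 129 @ $18.10 + 148 @ $21.40 = $7,092.90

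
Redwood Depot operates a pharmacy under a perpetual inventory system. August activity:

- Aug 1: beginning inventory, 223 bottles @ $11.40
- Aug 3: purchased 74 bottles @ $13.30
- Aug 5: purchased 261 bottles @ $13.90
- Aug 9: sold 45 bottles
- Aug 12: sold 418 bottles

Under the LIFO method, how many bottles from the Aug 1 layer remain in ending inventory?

95

Aug 9, 45 sold [LIFO — newest first]: 45 @ $13.90 = $625.50
Aug 12, 418 sold [LIFO — newest first]: 216 @ $13.90 + 74 @ $13.30 + 128 @ $11.40 = $5,445.80
Total COGS = $625.50 + $5,445.80 = $6,071.30
Ending inventory: 95 @ $11.40 = $1,083.00
Check: goods available $7,154.30 = COGS $6,071.30 + ending $1,083.00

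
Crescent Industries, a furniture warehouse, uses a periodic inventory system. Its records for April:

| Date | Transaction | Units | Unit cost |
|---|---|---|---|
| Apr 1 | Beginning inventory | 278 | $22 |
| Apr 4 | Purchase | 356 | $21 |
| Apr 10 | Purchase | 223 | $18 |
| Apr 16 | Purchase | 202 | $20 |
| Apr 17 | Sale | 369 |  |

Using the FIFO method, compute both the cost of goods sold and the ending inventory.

COGS = $8,027; ending inventory = $13,619

Apr 17, 369 sold [FIFO — oldest first]: 278 @ $22 + 91 @ $21 = $8,027
Ending inventory: 265 @ $21 + 223 @ $18 + 202 @ $20 = $13,619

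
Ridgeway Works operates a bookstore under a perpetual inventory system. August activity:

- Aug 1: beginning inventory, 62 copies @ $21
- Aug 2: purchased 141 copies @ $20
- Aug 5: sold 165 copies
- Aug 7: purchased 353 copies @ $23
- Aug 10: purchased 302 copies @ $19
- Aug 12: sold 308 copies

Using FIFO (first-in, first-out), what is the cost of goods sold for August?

Aug 5, 165 sold [FIFO — oldest first]: 62 @ $21 + 103 @ $20 = $3,362
Aug 12, 308 sold [FIFO — oldest first]: 38 @ $20 + 270 @ $23 = $6,970
Total COGS = $3,362 + $6,970 = $10,332
Ending inventory: 83 @ $23 + 302 @ $19 = $7,647
Check: goods available $17,979 = COGS $10,332 + ending $7,647

COGS = $10,332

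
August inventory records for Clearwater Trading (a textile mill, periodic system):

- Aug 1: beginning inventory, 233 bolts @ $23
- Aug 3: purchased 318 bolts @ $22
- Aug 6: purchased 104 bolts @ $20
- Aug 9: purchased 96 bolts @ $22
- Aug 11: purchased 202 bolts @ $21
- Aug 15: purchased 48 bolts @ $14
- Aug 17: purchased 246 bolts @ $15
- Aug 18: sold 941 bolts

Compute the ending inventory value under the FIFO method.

Aug 18, 941 sold [FIFO — oldest first]: 233 @ $23 + 318 @ $22 + 104 @ $20 + 96 @ $22 + 190 @ $21 = $20,537
Ending inventory: 12 @ $21 + 48 @ $14 + 246 @ $15 = $4,614

Ending inventory = $4,614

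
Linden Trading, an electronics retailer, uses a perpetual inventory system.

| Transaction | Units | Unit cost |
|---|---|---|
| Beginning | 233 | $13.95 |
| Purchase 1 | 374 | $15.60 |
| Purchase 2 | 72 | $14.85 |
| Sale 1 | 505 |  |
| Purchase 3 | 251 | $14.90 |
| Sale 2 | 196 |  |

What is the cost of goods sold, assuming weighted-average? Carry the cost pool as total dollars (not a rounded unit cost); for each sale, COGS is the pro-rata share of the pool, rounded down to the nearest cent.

COGS = $10,476.65

After Beginning: 233 on hand, pool $3,250.35 (≈ $13.9500 each)
After Purchase 1: 607 on hand, pool $9,084.75 (≈ $14.9666 each)
After Purchase 2: 679 on hand, pool $10,153.95 (≈ $14.9543 each)
Sale 1, sell 505: 505/679 × $10,153.95 → $7,551.90
After Purchase 3: 425 on hand, pool $6,341.95 (≈ $14.9222 each)
Sale 2, sell 196: 196/425 × $6,341.95 → $2,924.75
Total COGS = $7,551.90 + $2,924.75 = $10,476.65
Ending inventory (cost pool remaining) = $3,417.20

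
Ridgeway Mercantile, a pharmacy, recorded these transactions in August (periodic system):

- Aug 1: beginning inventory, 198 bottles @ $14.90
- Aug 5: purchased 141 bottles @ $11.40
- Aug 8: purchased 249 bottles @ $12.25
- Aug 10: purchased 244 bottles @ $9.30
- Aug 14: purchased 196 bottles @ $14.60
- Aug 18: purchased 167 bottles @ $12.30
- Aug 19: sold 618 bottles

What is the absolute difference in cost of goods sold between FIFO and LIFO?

FIFO COGS: 198 @ $14.90 + 141 @ $11.40 + 249 @ $12.25 + 30 @ $9.30 = $7,886.85
LIFO COGS: 167 @ $12.30 + 196 @ $14.60 + 244 @ $9.30 + 11 @ $12.25 = $7,319.65
Difference = |$7,886.85 − $7,319.65| = $567.20

$567.20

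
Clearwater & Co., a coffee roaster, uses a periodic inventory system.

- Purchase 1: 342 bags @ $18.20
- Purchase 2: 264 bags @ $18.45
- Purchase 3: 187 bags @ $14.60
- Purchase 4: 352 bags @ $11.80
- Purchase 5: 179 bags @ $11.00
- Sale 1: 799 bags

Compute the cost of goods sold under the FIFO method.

Sale 1 (799) [FIFO — oldest first]: 342 @ $18.20 + 264 @ $18.45 + 187 @ $14.60 + 6 @ $11.80 = $13,896.20
Ending inventory: 346 @ $11.80 + 179 @ $11.00 = $6,051.80
Check: goods available $19,948.00 = COGS $13,896.20 + ending $6,051.80

COGS = $13,896.20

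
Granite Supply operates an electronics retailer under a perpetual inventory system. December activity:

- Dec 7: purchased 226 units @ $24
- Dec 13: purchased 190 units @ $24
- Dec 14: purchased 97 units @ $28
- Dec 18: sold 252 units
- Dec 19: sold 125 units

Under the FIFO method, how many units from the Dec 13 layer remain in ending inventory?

39

Dec 18, 252 sold [FIFO — oldest first]: 226 @ $24 + 26 @ $24 = $6,048
Dec 19, 125 sold [FIFO — oldest first]: 125 @ $24 = $3,000
Total COGS = $6,048 + $3,000 = $9,048
Ending inventory: 39 @ $24 + 97 @ $28 = $3,652
Check: goods available $12,700 = COGS $9,048 + ending $3,652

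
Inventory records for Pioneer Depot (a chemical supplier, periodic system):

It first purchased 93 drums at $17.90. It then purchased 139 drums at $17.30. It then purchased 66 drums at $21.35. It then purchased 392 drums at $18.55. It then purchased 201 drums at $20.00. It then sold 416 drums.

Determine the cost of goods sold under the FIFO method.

Sale 1 (416) [FIFO — oldest first]: 93 @ $17.90 + 139 @ $17.30 + 66 @ $21.35 + 118 @ $18.55 = $7,667.40
Ending inventory: 274 @ $18.55 + 201 @ $20.00 = $9,102.70

COGS = $7,667.40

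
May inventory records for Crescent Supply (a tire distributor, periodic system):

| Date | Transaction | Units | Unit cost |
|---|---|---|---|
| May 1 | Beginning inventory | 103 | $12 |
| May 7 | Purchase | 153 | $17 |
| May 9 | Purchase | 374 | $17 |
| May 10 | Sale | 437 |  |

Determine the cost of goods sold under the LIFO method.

COGS = $7,429

May 10, 437 sold [LIFO — newest first]: 374 @ $17 + 63 @ $17 = $7,429
Ending inventory: 103 @ $12 + 90 @ $17 = $2,766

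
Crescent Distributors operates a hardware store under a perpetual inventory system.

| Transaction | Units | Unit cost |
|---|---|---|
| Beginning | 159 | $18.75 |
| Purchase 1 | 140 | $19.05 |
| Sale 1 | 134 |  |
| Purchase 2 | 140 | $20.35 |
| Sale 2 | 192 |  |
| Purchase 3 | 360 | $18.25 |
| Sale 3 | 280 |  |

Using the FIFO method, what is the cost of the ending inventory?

Ending inventory = $3,522.25

Sale 1 (134) [FIFO — oldest first]: 134 @ $18.75 = $2,512.50
Sale 2 (192) [FIFO — oldest first]: 25 @ $18.75 + 140 @ $19.05 + 27 @ $20.35 = $3,685.20
Sale 3 (280) [FIFO — oldest first]: 113 @ $20.35 + 167 @ $18.25 = $5,347.30
Total COGS = $2,512.50 + $3,685.20 + $5,347.30 = $11,545.00
Ending inventory: 193 @ $18.25 = $3,522.25
Check: goods available $15,067.25 = COGS $11,545.00 + ending $3,522.25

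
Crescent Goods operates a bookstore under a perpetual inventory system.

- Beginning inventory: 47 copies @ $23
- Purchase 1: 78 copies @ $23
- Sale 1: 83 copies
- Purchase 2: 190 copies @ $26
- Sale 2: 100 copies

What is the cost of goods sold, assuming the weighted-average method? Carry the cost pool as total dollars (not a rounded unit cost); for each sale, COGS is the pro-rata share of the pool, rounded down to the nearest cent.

COGS = $4,454.68

After Beginning: 47 on hand, pool $1,081.00 (≈ $23.0000 each)
After Purchase 1: 125 on hand, pool $2,875.00 (≈ $23.0000 each)
Sale 1, sell 83: 83/125 × $2,875.00 → $1,909.00
After Purchase 2: 232 on hand, pool $5,906.00 (≈ $25.4569 each)
Sale 2, sell 100: 100/232 × $5,906.00 → $2,545.68
Total COGS = $1,909.00 + $2,545.68 = $4,454.68
Ending inventory (cost pool remaining) = $3,360.32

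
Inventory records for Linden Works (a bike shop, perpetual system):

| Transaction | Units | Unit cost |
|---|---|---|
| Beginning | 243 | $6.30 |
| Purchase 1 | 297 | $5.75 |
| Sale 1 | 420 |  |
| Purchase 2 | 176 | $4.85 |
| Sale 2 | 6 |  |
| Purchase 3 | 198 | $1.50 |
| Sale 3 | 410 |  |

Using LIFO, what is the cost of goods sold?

Sale 1 (420) [LIFO — newest first]: 297 @ $5.75 + 123 @ $6.30 = $2,482.65
Sale 2 (6) [LIFO — newest first]: 6 @ $4.85 = $29.10
Sale 3 (410) [LIFO — newest first]: 198 @ $1.50 + 170 @ $4.85 + 42 @ $6.30 = $1,386.10
Total COGS = $2,482.65 + $29.10 + $1,386.10 = $3,897.85
Ending inventory: 78 @ $6.30 = $491.40

COGS = $3,897.85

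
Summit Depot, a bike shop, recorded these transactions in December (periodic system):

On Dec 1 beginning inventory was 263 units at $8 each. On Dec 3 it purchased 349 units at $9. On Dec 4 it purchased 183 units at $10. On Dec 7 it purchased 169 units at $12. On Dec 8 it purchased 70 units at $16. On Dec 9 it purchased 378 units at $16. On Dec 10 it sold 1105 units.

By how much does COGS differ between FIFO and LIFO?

FIFO COGS: 263 @ $8 + 349 @ $9 + 183 @ $10 + 169 @ $12 + 70 @ $16 + 71 @ $16 = $11,359
LIFO COGS: 378 @ $16 + 70 @ $16 + 169 @ $12 + 183 @ $10 + 305 @ $9 = $13,771
Difference = |$11,359 − $13,771| = $2,412

$2,412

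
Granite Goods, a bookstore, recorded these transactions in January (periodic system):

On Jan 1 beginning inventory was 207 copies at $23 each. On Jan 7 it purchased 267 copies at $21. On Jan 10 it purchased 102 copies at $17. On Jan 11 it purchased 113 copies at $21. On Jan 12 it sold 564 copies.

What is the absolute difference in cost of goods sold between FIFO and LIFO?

FIFO COGS: 207 @ $23 + 267 @ $21 + 90 @ $17 = $11,898
LIFO COGS: 113 @ $21 + 102 @ $17 + 267 @ $21 + 82 @ $23 = $11,600
Difference = |$11,898 − $11,600| = $298

$298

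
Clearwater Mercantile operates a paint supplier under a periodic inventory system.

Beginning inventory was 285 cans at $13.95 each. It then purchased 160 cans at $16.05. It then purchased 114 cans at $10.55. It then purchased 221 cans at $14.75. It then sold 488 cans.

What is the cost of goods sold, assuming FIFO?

COGS = $6,997.40

Sale 1 (488) [FIFO — oldest first]: 285 @ $13.95 + 160 @ $16.05 + 43 @ $10.55 = $6,997.40
Ending inventory: 71 @ $10.55 + 221 @ $14.75 = $4,008.80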